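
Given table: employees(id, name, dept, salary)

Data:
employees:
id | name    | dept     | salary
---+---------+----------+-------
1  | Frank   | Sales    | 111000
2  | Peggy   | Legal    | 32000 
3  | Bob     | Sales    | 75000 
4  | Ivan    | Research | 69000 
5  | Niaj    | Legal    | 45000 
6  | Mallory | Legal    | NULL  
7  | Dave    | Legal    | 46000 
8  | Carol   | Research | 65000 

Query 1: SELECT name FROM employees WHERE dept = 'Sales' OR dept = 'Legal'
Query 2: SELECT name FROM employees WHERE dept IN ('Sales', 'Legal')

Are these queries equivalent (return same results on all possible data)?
Yes, equivalent

Both queries return: [('Bob',), ('Dave',), ('Frank',), ('Mallory',), ('Niaj',), ('Peggy',)]

Reason: OR vs IN are equivalent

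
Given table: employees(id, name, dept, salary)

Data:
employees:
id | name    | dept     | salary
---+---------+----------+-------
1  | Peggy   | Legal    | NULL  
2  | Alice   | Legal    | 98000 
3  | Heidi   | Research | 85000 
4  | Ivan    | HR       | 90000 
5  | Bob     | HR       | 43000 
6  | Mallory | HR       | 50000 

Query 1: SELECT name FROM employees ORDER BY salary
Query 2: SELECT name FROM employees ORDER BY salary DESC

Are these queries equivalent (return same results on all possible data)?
No, not equivalent

Query 1 returns: [('Peggy',), ('Bob',), ('Mallory',), ('Heidi',), ('Ivan',), ('Alice',)]
Query 2 returns: [('Alice',), ('Ivan',), ('Heidi',), ('Mallory',), ('Bob',), ('Peggy',)]

Reason: ASC vs DESC gives opposite ordering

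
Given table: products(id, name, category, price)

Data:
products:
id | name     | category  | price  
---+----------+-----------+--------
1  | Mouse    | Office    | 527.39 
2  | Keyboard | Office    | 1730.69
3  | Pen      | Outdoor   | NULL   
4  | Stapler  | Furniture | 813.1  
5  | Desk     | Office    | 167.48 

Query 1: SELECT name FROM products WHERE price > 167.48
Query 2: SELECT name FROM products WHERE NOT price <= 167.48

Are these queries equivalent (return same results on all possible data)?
Yes, equivalent

Both queries return: [('Keyboard',), ('Mouse',), ('Stapler',)]

Reason: Both filter price > 167.48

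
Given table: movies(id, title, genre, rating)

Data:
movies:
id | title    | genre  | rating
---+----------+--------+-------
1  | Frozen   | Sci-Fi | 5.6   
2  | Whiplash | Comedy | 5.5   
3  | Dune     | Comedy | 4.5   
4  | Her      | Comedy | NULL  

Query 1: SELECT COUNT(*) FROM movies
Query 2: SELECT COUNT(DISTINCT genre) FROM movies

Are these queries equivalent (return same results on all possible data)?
No, not equivalent

Query 1 returns: [(4,)]
Query 2 returns: [(2,)]

Reason: COUNT(*) counts rows, COUNT(DISTINCT genre) counts unique genres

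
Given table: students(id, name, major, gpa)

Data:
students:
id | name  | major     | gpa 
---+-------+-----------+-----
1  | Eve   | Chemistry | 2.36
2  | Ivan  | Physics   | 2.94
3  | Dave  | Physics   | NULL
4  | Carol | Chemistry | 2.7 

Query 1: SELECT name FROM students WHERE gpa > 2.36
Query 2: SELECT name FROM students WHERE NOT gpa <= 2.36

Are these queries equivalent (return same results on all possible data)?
Yes, equivalent

Both queries return: [('Carol',), ('Ivan',)]

Reason: Both filter gpa > 2.36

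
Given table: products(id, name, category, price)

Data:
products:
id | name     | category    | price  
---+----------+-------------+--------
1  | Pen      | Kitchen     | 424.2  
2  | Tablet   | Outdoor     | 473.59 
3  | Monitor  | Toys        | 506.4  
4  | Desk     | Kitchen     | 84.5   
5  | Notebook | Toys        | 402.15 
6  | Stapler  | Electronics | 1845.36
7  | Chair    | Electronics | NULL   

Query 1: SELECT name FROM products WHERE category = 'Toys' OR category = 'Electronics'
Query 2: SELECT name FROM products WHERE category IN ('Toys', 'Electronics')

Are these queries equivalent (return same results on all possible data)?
Yes, equivalent

Both queries return: [('Chair',), ('Monitor',), ('Notebook',), ('Stapler',)]

Reason: OR vs IN are equivalent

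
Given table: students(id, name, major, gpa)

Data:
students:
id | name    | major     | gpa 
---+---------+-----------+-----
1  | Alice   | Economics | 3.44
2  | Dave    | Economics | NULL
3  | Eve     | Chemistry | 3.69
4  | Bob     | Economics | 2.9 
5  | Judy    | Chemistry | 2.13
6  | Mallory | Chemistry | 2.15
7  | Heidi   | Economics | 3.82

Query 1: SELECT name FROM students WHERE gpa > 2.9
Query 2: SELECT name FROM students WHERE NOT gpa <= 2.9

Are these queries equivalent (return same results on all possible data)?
Yes, equivalent

Both queries return: [('Alice',), ('Eve',), ('Heidi',)]

Reason: Both filter gpa > 2.9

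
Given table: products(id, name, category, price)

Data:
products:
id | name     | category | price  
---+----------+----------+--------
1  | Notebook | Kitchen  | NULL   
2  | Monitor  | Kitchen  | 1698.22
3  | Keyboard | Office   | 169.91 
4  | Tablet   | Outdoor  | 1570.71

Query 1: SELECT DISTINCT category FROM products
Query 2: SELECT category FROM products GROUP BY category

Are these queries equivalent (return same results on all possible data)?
Yes, equivalent

Both queries return: [('Kitchen',), ('Office',), ('Outdoor',)]

Reason: Both get unique categorys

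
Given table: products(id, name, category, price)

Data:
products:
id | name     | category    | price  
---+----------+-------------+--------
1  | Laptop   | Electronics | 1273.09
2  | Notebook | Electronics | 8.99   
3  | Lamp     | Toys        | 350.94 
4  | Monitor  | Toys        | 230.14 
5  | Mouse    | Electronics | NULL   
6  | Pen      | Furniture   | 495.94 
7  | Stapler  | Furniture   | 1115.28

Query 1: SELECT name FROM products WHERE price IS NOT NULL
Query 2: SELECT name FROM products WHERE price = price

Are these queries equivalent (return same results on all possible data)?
Yes, equivalent

Both queries return: [('Lamp',), ('Laptop',), ('Monitor',), ('Notebook',), ('Pen',), ('Stapler',)]

Reason: IS NOT NULL vs self-equality (both exclude NULLs)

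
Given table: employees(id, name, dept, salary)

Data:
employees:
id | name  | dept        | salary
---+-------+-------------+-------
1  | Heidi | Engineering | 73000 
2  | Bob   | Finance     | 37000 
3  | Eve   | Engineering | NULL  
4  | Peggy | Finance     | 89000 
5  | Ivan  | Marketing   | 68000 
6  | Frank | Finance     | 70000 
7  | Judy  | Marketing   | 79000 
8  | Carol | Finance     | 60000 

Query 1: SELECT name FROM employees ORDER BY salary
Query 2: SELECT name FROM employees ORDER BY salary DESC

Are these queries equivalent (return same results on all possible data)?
No, not equivalent

Query 1 returns: [('Eve',), ('Bob',), ('Carol',), ('Ivan',), ('Frank',), ('Heidi',), ('Judy',), ('Peggy',)]
Query 2 returns: [('Peggy',), ('Judy',), ('Heidi',), ('Frank',), ('Ivan',), ('Carol',), ('Bob',), ('Eve',)]

Reason: ASC vs DESC gives opposite ordering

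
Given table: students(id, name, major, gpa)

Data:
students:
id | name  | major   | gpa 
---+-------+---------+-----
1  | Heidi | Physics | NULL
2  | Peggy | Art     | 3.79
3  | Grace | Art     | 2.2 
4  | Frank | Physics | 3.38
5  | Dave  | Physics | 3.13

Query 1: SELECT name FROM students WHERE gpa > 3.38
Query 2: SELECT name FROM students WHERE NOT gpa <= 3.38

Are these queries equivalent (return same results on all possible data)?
Yes, equivalent

Both queries return: [('Peggy',)]

Reason: Both filter gpa > 3.38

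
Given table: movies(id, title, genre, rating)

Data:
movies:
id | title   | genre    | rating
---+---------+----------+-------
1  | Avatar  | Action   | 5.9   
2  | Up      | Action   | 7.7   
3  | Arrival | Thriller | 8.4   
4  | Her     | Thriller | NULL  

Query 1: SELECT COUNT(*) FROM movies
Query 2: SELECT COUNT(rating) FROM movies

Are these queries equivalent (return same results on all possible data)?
No, not equivalent

Query 1 returns: [(4,)]
Query 2 returns: [(3,)]

Reason: COUNT(*) includes NULLs, COUNT(column) excludes them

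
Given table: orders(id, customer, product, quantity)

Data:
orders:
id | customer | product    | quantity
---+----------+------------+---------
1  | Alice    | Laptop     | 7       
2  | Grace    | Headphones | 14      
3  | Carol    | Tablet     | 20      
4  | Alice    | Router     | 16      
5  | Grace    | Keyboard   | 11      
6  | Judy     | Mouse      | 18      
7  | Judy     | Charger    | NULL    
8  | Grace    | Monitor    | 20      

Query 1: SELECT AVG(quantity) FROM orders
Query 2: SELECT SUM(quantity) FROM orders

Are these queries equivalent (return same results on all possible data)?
No, not equivalent

Query 1 returns: [(15.142857142857142,)]
Query 2 returns: [(106,)]

Reason: AVG vs SUM give different aggregate values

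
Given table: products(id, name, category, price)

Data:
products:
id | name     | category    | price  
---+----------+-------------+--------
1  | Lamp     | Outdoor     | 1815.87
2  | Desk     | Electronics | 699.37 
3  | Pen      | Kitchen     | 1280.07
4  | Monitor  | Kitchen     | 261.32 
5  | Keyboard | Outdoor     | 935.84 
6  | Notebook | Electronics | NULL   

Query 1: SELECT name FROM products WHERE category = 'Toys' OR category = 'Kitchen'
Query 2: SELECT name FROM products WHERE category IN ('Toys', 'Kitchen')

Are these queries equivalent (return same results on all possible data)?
Yes, equivalent

Both queries return: [('Monitor',), ('Pen',)]

Reason: OR vs IN are equivalent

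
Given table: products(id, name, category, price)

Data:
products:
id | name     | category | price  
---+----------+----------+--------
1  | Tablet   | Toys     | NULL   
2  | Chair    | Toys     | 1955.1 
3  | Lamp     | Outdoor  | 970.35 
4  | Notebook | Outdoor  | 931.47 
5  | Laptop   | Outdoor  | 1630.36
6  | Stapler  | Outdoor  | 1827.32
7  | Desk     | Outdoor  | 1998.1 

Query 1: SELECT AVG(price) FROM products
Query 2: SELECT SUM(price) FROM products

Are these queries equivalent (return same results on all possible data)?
No, not equivalent

Query 1 returns: [(1552.1166666666666,)]
Query 2 returns: [(9312.699999999999,)]

Reason: AVG vs SUM give different aggregate values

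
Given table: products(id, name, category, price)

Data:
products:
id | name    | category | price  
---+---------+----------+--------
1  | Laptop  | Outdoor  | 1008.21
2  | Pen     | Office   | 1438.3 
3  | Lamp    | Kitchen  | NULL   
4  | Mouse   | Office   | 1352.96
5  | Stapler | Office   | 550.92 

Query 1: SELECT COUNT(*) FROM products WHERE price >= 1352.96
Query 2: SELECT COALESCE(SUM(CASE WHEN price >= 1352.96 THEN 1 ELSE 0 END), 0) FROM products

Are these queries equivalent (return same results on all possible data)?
Yes, equivalent

Both queries return: [(2,)]

Reason: COUNT with WHERE vs conditional SUM (COALESCE handles empty-table NULL)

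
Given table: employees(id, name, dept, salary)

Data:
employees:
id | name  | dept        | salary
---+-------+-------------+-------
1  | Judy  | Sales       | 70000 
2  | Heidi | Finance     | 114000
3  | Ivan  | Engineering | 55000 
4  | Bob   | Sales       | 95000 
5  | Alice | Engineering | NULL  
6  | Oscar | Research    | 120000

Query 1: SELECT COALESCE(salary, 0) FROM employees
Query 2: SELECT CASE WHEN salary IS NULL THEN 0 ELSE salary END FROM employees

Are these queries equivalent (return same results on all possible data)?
Yes, equivalent

Both queries return: [(0,), (55000,), (70000,), (95000,), (114000,), (120000,)]

Reason: COALESCE vs CASE for NULL handling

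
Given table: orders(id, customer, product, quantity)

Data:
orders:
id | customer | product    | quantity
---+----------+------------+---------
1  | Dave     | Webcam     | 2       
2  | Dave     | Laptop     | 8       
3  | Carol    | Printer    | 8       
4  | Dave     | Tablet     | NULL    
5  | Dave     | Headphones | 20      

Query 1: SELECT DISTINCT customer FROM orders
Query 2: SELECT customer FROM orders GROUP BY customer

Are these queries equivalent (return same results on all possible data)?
Yes, equivalent

Both queries return: [('Carol',), ('Dave',)]

Reason: Both get unique customers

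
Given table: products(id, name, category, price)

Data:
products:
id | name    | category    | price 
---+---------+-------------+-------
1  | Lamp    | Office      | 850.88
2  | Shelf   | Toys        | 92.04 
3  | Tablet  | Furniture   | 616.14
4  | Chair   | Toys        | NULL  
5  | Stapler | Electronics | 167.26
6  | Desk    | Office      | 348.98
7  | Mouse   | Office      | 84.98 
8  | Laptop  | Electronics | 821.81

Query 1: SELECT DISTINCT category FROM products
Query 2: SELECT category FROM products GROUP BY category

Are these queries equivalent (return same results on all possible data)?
Yes, equivalent

Both queries return: [('Electronics',), ('Furniture',), ('Office',), ('Toys',)]

Reason: Both get unique categorys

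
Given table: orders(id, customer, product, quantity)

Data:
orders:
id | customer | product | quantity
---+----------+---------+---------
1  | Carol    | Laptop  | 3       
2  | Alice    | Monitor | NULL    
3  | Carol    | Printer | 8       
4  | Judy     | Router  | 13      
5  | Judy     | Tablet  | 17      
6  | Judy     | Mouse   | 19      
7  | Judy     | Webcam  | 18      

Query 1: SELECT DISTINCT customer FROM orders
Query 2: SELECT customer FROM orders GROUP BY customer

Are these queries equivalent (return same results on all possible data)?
Yes, equivalent

Both queries return: [('Alice',), ('Carol',), ('Judy',)]

Reason: Both get unique customers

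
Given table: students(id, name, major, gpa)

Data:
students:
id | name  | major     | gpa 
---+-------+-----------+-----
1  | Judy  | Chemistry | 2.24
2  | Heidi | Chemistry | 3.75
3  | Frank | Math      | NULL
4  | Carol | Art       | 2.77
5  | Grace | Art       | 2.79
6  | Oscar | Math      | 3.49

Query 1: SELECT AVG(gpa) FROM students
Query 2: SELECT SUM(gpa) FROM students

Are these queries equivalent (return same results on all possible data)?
No, not equivalent

Query 1 returns: [(3.008,)]
Query 2 returns: [(15.040000000000001,)]

Reason: AVG vs SUM give different aggregate values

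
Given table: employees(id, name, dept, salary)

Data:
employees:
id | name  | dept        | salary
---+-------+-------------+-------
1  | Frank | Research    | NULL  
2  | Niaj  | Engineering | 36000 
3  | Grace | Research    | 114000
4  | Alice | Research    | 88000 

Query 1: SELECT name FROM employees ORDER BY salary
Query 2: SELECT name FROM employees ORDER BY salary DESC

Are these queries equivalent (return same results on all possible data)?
No, not equivalent

Query 1 returns: [('Frank',), ('Niaj',), ('Alice',), ('Grace',)]
Query 2 returns: [('Grace',), ('Alice',), ('Niaj',), ('Frank',)]

Reason: ASC vs DESC gives opposite ordering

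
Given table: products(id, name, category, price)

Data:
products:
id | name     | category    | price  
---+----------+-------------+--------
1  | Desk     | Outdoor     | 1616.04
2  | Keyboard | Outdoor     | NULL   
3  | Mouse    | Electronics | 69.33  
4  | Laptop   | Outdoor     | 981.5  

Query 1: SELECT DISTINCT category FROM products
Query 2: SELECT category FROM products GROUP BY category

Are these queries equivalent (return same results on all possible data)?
Yes, equivalent

Both queries return: [('Electronics',), ('Outdoor',)]

Reason: Both get unique categorys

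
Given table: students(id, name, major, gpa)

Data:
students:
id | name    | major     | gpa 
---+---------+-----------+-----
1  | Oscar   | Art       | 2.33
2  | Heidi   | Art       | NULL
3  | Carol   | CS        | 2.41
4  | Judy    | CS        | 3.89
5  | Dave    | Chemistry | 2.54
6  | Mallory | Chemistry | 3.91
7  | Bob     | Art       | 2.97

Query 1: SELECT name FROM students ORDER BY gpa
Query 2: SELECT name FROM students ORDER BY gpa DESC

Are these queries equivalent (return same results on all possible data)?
No, not equivalent

Query 1 returns: [('Heidi',), ('Oscar',), ('Carol',), ('Dave',), ('Bob',), ('Judy',), ('Mallory',)]
Query 2 returns: [('Mallory',), ('Judy',), ('Bob',), ('Dave',), ('Carol',), ('Oscar',), ('Heidi',)]

Reason: ASC vs DESC gives opposite ordering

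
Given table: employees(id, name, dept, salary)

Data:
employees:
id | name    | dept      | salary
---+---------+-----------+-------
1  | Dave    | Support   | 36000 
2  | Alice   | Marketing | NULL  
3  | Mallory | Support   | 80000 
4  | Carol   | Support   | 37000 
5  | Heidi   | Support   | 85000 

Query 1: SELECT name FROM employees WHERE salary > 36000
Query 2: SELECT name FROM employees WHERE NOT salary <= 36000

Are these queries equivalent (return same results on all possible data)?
Yes, equivalent

Both queries return: [('Carol',), ('Heidi',), ('Mallory',)]

Reason: Both filter salary > 36000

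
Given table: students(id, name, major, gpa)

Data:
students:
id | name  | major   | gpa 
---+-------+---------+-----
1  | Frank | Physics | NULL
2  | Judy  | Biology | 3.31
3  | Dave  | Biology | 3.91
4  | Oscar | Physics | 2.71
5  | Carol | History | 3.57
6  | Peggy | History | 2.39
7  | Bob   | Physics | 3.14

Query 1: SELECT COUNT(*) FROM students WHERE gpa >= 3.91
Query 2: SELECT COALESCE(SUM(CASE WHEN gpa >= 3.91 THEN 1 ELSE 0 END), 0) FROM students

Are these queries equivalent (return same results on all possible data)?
Yes, equivalent

Both queries return: [(1,)]

Reason: COUNT with WHERE vs conditional SUM (COALESCE handles empty-table NULL)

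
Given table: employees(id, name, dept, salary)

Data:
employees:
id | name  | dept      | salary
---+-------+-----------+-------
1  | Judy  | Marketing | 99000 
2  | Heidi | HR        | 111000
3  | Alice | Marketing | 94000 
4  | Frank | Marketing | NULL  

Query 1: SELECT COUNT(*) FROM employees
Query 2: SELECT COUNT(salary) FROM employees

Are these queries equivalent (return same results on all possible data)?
No, not equivalent

Query 1 returns: [(4,)]
Query 2 returns: [(3,)]

Reason: COUNT(*) includes NULLs, COUNT(column) excludes them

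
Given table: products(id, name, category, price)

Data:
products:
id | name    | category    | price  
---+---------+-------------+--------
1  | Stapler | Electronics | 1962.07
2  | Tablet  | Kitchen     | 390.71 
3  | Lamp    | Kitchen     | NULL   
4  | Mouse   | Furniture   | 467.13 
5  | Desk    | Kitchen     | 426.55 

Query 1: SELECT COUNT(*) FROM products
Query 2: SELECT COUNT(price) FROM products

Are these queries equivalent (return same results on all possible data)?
No, not equivalent

Query 1 returns: [(5,)]
Query 2 returns: [(4,)]

Reason: COUNT(*) includes NULLs, COUNT(column) excludes them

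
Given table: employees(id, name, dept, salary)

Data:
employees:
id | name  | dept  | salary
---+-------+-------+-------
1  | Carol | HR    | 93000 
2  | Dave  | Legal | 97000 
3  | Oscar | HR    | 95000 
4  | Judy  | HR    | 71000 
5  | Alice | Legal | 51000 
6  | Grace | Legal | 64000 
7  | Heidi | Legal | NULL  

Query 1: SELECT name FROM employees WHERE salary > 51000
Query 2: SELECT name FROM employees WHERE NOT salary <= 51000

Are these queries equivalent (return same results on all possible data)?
Yes, equivalent

Both queries return: [('Carol',), ('Dave',), ('Grace',), ('Judy',), ('Oscar',)]

Reason: Both filter salary > 51000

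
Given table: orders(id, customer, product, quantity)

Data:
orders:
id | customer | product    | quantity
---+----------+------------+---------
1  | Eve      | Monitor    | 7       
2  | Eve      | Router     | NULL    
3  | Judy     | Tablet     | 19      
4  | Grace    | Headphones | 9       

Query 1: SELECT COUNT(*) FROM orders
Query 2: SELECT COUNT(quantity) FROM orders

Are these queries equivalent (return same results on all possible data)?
No, not equivalent

Query 1 returns: [(4,)]
Query 2 returns: [(3,)]

Reason: COUNT(*) includes NULLs, COUNT(column) excludes them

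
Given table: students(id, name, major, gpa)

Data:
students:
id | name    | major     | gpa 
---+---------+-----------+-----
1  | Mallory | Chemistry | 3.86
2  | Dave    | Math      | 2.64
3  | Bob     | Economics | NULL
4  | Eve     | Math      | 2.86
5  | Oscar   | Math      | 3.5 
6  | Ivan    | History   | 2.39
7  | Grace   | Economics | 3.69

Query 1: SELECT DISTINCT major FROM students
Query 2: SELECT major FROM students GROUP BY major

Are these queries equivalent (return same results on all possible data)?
Yes, equivalent

Both queries return: [('Chemistry',), ('Economics',), ('History',), ('Math',)]

Reason: Both get unique majors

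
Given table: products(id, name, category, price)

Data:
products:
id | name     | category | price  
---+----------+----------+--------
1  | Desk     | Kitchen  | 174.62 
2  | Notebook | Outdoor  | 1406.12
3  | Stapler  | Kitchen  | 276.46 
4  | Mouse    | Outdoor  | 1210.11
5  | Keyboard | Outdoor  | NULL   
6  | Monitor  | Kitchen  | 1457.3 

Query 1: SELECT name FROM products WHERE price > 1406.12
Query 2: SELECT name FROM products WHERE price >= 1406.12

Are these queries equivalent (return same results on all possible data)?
No, not equivalent

Query 1 returns: [('Monitor',)]
Query 2 returns: [('Notebook',), ('Monitor',)]

Reason: > vs >= gives different results when price = 1406.12 exists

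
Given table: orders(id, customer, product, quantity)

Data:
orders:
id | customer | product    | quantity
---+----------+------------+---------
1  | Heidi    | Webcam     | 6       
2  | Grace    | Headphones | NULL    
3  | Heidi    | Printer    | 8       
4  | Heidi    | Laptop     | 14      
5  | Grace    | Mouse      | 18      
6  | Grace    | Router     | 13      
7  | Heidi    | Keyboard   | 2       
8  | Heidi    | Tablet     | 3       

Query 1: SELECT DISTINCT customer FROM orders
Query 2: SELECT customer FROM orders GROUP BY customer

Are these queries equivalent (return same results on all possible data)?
Yes, equivalent

Both queries return: [('Grace',), ('Heidi',)]

Reason: Both get unique customers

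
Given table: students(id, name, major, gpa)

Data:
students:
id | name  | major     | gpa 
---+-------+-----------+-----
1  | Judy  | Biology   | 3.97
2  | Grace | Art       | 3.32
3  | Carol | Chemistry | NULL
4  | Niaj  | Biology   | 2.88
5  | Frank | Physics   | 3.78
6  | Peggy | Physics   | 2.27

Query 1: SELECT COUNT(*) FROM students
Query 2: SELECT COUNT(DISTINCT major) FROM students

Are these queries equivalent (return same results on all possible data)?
No, not equivalent

Query 1 returns: [(6,)]
Query 2 returns: [(4,)]

Reason: COUNT(*) counts rows, COUNT(DISTINCT major) counts unique majors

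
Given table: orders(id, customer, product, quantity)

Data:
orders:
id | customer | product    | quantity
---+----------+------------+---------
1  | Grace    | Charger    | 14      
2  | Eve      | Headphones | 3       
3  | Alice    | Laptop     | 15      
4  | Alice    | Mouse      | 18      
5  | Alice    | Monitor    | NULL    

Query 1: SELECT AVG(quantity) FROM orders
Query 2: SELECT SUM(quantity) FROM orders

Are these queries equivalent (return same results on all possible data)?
No, not equivalent

Query 1 returns: [(12.5,)]
Query 2 returns: [(50,)]

Reason: AVG vs SUM give different aggregate values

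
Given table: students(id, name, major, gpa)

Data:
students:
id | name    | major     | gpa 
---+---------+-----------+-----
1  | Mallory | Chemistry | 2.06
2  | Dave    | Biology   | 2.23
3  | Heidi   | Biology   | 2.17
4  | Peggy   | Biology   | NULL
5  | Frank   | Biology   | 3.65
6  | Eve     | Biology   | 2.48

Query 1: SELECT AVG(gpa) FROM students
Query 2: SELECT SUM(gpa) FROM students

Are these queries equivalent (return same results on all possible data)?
No, not equivalent

Query 1 returns: [(2.518,)]
Query 2 returns: [(12.59,)]

Reason: AVG vs SUM give different aggregate values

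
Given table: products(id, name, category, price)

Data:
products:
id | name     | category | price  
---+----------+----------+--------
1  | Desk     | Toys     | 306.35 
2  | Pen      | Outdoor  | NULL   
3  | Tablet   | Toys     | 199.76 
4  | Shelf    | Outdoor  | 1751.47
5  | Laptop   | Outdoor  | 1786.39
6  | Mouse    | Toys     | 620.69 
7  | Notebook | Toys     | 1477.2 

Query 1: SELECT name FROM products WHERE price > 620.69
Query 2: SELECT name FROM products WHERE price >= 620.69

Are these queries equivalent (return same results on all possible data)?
No, not equivalent

Query 1 returns: [('Shelf',), ('Laptop',), ('Notebook',)]
Query 2 returns: [('Shelf',), ('Laptop',), ('Mouse',), ('Notebook',)]

Reason: > vs >= gives different results when price = 620.69 exists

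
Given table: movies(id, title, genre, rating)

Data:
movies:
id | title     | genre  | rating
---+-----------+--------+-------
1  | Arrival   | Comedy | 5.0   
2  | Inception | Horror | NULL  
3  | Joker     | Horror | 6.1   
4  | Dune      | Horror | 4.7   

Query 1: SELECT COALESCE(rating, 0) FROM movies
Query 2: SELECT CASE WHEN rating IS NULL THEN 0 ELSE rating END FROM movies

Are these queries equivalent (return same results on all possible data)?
Yes, equivalent

Both queries return: [(0,), (4.7,), (5.0,), (6.1,)]

Reason: COALESCE vs CASE for NULL handling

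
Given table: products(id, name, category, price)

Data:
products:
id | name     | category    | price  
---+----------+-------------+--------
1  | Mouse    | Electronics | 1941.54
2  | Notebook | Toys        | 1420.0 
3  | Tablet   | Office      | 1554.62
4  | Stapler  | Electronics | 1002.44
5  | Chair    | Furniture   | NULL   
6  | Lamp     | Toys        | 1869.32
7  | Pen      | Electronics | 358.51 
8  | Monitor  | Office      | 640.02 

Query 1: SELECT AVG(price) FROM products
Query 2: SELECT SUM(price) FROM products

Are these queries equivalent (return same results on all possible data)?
No, not equivalent

Query 1 returns: [(1255.207142857143,)]
Query 2 returns: [(8786.45,)]

Reason: AVG vs SUM give different aggregate values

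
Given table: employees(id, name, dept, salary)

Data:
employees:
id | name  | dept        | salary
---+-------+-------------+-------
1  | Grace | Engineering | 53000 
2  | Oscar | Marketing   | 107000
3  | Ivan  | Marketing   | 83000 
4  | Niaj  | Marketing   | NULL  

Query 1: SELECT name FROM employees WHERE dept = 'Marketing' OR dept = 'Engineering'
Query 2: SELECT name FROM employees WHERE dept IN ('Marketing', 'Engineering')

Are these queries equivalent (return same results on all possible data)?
Yes, equivalent

Both queries return: [('Grace',), ('Ivan',), ('Niaj',), ('Oscar',)]

Reason: OR vs IN are equivalent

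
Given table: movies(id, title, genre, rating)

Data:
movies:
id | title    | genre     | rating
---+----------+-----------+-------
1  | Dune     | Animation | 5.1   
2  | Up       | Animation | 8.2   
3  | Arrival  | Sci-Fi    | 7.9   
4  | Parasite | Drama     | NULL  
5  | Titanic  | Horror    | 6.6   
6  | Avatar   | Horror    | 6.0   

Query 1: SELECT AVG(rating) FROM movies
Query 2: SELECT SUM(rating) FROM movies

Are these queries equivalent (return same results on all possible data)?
No, not equivalent

Query 1 returns: [(6.76,)]
Query 2 returns: [(33.8,)]

Reason: AVG vs SUM give different aggregate values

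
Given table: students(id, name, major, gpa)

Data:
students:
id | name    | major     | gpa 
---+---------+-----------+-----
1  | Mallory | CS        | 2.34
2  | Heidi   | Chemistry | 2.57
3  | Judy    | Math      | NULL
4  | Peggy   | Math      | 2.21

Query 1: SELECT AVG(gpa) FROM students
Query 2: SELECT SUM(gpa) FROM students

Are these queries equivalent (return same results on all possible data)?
No, not equivalent

Query 1 returns: [(2.373333333333333,)]
Query 2 returns: [(7.119999999999999,)]

Reason: AVG vs SUM give different aggregate values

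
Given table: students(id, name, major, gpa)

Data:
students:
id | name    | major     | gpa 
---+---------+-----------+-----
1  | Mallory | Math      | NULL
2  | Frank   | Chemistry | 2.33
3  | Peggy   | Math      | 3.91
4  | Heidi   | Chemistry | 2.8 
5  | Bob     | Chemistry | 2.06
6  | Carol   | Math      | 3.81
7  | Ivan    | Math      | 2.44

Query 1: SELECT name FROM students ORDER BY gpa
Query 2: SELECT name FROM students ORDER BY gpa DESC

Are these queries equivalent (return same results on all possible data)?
No, not equivalent

Query 1 returns: [('Mallory',), ('Bob',), ('Frank',), ('Ivan',), ('Heidi',), ('Carol',), ('Peggy',)]
Query 2 returns: [('Peggy',), ('Carol',), ('Heidi',), ('Ivan',), ('Frank',), ('Bob',), ('Mallory',)]

Reason: ASC vs DESC gives opposite ordering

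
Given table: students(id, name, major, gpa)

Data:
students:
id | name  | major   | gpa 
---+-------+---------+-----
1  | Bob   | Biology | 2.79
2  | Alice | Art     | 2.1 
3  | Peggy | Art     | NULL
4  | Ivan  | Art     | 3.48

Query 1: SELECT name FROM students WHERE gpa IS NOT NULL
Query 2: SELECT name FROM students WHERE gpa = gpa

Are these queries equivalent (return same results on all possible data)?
Yes, equivalent

Both queries return: [('Alice',), ('Bob',), ('Ivan',)]

Reason: IS NOT NULL vs self-equality (both exclude NULLs)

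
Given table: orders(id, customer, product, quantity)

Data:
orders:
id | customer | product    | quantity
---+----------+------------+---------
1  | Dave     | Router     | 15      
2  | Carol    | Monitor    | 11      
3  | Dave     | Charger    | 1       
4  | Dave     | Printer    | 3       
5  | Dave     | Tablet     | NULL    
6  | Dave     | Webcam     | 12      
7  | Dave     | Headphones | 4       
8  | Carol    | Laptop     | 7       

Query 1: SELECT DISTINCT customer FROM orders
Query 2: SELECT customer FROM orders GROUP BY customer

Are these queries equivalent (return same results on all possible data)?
Yes, equivalent

Both queries return: [('Carol',), ('Dave',)]

Reason: Both get unique customers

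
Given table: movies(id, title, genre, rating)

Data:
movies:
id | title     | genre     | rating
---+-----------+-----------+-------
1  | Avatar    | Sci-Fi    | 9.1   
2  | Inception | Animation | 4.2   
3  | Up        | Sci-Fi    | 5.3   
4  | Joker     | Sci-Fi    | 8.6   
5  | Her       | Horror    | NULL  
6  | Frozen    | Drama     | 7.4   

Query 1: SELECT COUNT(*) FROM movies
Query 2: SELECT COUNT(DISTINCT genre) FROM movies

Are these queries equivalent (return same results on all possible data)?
No, not equivalent

Query 1 returns: [(6,)]
Query 2 returns: [(4,)]

Reason: COUNT(*) counts rows, COUNT(DISTINCT genre) counts unique genres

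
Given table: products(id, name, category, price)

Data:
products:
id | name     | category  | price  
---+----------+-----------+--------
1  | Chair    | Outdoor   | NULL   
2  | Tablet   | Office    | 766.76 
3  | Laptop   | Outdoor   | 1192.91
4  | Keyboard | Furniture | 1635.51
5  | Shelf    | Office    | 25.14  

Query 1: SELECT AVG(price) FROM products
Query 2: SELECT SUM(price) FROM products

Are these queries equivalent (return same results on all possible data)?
No, not equivalent

Query 1 returns: [(905.08,)]
Query 2 returns: [(3620.32,)]

Reason: AVG vs SUM give different aggregate values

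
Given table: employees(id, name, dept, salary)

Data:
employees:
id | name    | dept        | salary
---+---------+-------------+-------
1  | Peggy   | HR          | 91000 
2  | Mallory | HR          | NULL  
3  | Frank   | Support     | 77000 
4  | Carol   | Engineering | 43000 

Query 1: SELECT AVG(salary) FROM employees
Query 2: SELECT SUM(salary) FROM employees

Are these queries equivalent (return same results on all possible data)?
No, not equivalent

Query 1 returns: [(70333.33333333333,)]
Query 2 returns: [(211000,)]

Reason: AVG vs SUM give different aggregate values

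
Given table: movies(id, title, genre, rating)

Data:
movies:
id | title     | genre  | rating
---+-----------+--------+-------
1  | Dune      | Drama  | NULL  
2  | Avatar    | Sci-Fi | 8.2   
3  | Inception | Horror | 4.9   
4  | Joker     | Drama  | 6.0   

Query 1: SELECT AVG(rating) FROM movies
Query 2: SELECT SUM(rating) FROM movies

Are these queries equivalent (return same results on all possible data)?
No, not equivalent

Query 1 returns: [(6.366666666666667,)]
Query 2 returns: [(19.1,)]

Reason: AVG vs SUM give different aggregate values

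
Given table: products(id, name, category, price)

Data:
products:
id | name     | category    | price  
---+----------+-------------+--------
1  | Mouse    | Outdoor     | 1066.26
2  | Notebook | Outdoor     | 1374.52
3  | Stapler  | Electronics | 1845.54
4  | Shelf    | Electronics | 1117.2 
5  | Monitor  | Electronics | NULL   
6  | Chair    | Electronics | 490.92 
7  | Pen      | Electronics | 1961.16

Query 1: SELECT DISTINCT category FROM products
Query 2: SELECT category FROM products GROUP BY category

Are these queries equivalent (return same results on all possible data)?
Yes, equivalent

Both queries return: [('Electronics',), ('Outdoor',)]

Reason: Both get unique categorys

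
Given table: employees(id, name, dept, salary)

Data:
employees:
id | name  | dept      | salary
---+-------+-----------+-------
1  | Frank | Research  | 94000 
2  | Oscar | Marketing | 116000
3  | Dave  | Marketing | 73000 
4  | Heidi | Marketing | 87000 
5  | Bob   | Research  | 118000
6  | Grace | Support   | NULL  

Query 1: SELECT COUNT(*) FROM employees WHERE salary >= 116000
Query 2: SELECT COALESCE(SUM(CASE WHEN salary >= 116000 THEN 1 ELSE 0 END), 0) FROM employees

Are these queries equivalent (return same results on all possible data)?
Yes, equivalent

Both queries return: [(2,)]

Reason: COUNT with WHERE vs conditional SUM (COALESCE handles empty-table NULL)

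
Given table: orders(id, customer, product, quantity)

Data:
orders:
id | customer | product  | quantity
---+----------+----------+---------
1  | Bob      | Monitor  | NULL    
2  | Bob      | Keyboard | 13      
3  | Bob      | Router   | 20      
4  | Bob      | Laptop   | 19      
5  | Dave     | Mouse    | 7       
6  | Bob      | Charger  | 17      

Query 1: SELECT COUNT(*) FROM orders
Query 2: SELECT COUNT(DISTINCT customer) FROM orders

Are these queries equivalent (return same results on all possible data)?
No, not equivalent

Query 1 returns: [(6,)]
Query 2 returns: [(2,)]

Reason: COUNT(*) counts rows, COUNT(DISTINCT customer) counts unique customers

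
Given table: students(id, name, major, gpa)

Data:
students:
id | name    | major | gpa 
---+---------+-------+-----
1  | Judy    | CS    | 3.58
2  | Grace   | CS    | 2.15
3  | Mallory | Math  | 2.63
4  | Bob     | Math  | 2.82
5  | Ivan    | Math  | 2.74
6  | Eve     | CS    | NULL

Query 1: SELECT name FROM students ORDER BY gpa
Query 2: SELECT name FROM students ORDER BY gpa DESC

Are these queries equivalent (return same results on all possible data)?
No, not equivalent

Query 1 returns: [('Eve',), ('Grace',), ('Mallory',), ('Ivan',), ('Bob',), ('Judy',)]
Query 2 returns: [('Judy',), ('Bob',), ('Ivan',), ('Mallory',), ('Grace',), ('Eve',)]

Reason: ASC vs DESC gives opposite ordering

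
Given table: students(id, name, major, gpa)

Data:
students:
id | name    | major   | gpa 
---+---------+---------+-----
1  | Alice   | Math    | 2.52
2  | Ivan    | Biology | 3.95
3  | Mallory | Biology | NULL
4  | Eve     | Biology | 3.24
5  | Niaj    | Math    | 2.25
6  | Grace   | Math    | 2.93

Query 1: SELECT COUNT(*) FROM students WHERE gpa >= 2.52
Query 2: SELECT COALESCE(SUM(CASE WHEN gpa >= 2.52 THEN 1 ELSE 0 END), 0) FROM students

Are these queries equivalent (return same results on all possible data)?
Yes, equivalent

Both queries return: [(4,)]

Reason: COUNT with WHERE vs conditional SUM (COALESCE handles empty-table NULL)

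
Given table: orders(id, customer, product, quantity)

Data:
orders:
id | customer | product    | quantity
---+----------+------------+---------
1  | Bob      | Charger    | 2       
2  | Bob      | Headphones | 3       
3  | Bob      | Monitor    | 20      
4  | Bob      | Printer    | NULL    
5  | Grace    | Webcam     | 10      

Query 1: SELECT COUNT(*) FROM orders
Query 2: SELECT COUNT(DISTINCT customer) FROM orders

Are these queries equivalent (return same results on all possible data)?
No, not equivalent

Query 1 returns: [(5,)]
Query 2 returns: [(2,)]

Reason: COUNT(*) counts rows, COUNT(DISTINCT customer) counts unique customers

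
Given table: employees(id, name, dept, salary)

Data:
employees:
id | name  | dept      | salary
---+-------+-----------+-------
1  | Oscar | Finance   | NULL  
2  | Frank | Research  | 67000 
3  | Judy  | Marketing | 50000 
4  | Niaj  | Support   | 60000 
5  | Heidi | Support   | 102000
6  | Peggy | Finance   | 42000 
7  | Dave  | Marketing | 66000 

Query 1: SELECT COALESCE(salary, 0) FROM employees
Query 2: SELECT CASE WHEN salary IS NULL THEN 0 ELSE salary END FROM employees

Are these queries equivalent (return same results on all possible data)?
Yes, equivalent

Both queries return: [(0,), (42000,), (50000,), (60000,), (66000,), (67000,), (102000,)]

Reason: COALESCE vs CASE for NULL handling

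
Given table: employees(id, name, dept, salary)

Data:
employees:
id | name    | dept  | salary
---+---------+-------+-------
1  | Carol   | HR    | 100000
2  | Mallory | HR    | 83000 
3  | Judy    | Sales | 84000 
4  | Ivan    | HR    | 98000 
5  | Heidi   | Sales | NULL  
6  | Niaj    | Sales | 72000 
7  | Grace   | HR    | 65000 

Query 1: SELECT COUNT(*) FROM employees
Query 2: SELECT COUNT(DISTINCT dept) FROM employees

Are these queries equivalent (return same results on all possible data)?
No, not equivalent

Query 1 returns: [(7,)]
Query 2 returns: [(2,)]

Reason: COUNT(*) counts rows, COUNT(DISTINCT dept) counts unique depts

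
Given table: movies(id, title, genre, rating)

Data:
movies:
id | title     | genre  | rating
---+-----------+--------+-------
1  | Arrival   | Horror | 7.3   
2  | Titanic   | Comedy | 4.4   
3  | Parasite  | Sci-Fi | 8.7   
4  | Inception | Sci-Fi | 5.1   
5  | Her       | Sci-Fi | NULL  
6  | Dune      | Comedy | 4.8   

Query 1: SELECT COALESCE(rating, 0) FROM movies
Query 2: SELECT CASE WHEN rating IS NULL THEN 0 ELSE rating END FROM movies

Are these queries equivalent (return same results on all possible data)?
Yes, equivalent

Both queries return: [(0,), (4.4,), (4.8,), (5.1,), (7.3,), (8.7,)]

Reason: COALESCE vs CASE for NULL handling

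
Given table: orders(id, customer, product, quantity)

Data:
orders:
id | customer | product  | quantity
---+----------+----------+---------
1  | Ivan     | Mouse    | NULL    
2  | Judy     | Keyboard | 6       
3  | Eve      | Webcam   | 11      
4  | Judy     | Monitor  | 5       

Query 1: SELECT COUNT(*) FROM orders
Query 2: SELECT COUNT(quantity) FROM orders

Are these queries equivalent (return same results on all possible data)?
No, not equivalent

Query 1 returns: [(4,)]
Query 2 returns: [(3,)]

Reason: COUNT(*) includes NULLs, COUNT(column) excludes them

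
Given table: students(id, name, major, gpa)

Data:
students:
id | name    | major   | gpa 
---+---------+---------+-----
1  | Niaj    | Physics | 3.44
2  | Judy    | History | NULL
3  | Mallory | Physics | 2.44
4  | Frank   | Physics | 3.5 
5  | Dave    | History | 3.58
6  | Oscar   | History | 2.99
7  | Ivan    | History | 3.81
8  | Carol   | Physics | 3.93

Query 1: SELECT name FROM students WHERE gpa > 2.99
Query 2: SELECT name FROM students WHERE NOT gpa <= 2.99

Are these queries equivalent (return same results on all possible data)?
Yes, equivalent

Both queries return: [('Carol',), ('Dave',), ('Frank',), ('Ivan',), ('Niaj',)]

Reason: Both filter gpa > 2.99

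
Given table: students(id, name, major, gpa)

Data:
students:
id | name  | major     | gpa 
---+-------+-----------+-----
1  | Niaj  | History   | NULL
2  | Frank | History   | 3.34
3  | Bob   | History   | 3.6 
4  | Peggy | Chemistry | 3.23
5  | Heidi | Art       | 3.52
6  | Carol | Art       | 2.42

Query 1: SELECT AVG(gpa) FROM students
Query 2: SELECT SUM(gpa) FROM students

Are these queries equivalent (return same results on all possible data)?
No, not equivalent

Query 1 returns: [(3.222,)]
Query 2 returns: [(16.11,)]

Reason: AVG vs SUM give different aggregate values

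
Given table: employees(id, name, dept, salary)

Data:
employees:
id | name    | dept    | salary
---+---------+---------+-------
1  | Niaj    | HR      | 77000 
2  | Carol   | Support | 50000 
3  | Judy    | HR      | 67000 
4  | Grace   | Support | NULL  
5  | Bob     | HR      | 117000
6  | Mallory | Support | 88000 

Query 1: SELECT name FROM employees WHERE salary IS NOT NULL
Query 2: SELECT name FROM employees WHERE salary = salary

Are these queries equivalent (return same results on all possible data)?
Yes, equivalent

Both queries return: [('Bob',), ('Carol',), ('Judy',), ('Mallory',), ('Niaj',)]

Reason: IS NOT NULL vs self-equality (both exclude NULLs)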